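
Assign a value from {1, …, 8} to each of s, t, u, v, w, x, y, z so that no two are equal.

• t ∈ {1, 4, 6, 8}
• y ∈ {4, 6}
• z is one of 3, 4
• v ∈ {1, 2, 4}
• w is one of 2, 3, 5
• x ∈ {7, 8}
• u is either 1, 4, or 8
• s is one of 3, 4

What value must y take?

Among the 8 variables, 5 fits only w (and all 8 values in {1, 2, 3, 4, 5, 6, 7, 8} must be used), so w = 5.
The 7 still-open variables together cover exactly {1, 2, 3, 4, 6, 7, 8} — 7 values for 7 variables — and 2 appears only in v's list, so v = 2.
The 6 still-open variables draw from only 6 values {1, 3, 4, 6, 7, 8}, so each is used; only x can be 7, hence x = 7.
The 2 variables s and z are confined to {3, 4}, which locks those values in; drop them from t, u, y.
So y = 6.

6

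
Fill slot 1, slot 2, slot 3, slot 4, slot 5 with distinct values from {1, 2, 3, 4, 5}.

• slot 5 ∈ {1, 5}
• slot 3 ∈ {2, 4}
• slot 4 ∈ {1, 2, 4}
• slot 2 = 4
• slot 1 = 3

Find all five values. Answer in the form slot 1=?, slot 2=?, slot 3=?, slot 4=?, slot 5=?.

slot 1=3, slot 2=4, slot 3=2, slot 4=1, slot 5=5

slot 1's domain is down to {3}, so slot 1 = 3.
slot 2's domain is down to {4}, so slot 2 = 4. Strike 4 from slot 3, slot 4.
slot 3 must be 2 (only option left). So slot 4 can't be 2.
That leaves slot 4 = 1. Eliminate 1 elsewhere: slot 5.
slot 5 has just one choice, so slot 5 = 5.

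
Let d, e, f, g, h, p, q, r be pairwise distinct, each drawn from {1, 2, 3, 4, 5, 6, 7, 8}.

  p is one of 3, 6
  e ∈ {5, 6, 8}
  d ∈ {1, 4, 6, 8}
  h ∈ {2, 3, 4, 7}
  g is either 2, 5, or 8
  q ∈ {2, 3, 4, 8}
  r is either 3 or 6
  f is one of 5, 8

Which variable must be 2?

Among the 8 variables, 1 fits only d (and all 8 values in {1, 2, 3, 4, 5, 6, 7, 8} must be used), so d = 1.
Among the 7 still-open variables, 7 fits only h (and all 7 values in {2, 3, 4, 5, 6, 7, 8} must be used), so h = 7.
The 6 still-open variables together cover exactly {2, 3, 4, 5, 6, 8} — 6 values for 6 variables — and 4 appears only in q's list, so q = 4.
Among the 5 still-open variables, 2 fits only g (and all 5 values in {2, 3, 5, 6, 8} must be used), so g = 2.

g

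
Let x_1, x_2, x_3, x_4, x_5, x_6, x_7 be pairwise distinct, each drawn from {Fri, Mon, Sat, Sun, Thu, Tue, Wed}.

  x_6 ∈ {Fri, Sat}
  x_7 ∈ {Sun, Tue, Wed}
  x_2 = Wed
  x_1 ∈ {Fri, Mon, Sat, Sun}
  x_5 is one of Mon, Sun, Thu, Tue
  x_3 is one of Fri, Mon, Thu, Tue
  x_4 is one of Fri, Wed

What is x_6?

x_2's domain is down to {Wed}, so x_2 = Wed. Eliminate Wed elsewhere: x_4, x_7.
x_4 must be Fri (only option left). Strike Fri from x_1, x_3, x_6.
So x_6 = Sat.

Sat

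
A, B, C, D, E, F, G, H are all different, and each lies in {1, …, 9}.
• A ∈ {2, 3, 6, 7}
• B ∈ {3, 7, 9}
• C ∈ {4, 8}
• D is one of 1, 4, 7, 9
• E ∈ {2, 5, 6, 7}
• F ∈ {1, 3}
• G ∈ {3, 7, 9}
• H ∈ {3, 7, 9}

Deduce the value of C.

B, G, H between them cover only {3, 7, 9} — a naked triple. Remove those values from A, D, E, F.
F's domain is down to {1}, so F = 1. Remove 1 from D.
D must be 4 (only option left). So C can't be 4.
So C = 8.

8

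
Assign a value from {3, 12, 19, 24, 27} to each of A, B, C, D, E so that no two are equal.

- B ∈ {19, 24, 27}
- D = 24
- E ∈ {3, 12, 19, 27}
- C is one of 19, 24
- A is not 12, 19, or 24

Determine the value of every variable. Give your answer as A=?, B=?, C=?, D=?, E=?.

D must be 24 (only option left). Strike 24 from B, C.
That leaves C = 19. Remove 19 from B, E.
B has just one choice, so B = 27. Strike 27 from A, E.
A has just one choice, so A = 3. Strike 3 from E.
That leaves E = 12.

A=3, B=27, C=19, D=24, E=12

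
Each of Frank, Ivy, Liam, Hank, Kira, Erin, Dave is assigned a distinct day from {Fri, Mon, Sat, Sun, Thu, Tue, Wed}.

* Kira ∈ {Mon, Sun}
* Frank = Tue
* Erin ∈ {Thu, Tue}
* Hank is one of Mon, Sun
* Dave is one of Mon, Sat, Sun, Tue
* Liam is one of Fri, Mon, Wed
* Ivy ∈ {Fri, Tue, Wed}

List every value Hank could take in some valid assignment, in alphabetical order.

Frank's domain is down to {Tue}, so Frank = Tue. Remove Tue from Ivy, Erin, Dave.
Erin's domain is down to {Thu}, so Erin = Thu.
The 5 still-open variables draw from only 5 values {Fri, Mon, Sat, Sun, Wed}, so each is used; only Dave can be Sat, hence Dave = Sat.
Hank and Kira share exactly the 2 values {Mon, Sun}; by pigeonhole those values go to them, so strike Mon, Sun from Liam.
No further eliminations apply; Hank can still be any of Mon, Sun.

Mon, Sun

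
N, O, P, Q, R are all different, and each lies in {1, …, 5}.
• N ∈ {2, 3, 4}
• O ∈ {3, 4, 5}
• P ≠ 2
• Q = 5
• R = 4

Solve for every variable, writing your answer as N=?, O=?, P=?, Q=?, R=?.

N=2, O=3, P=1, Q=5, R=4

Q has just one choice, so Q = 5. So O, P can't be 5.
R's domain is down to {4}, so R = 4. Eliminate 4 elsewhere: N, O, P.
That leaves O = 3. Eliminate 3 elsewhere: N, P.
That leaves P = 1.
That leaves N = 2.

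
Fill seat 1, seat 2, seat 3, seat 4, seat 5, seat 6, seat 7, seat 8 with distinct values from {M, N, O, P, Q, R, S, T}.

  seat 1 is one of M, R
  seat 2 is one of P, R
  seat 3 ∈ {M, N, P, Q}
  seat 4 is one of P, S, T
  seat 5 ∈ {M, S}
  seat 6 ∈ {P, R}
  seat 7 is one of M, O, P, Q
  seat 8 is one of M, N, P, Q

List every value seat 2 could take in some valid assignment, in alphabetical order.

The 8 variables together cover exactly {M, N, O, P, Q, R, S, T} — 8 values for 8 variables — and O appears only in seat 7's list, so seat 7 = O.
The 7 still-open variables draw from only 7 values {M, N, P, Q, R, S, T}, so each is used; only seat 4 can be T, hence seat 4 = T.
The 6 still-open variables draw from only 6 values {M, N, P, Q, R, S}, so each is used; only seat 5 can be S, hence seat 5 = S.
seat 2 and seat 6 between them cover only {P, R} — a naked pair. Remove those values from seat 1, seat 3, seat 8.
seat 1 has just one choice, so seat 1 = M. So seat 3, seat 8 can't be M.
No further eliminations apply; seat 2 can still be any of P, R.

P, R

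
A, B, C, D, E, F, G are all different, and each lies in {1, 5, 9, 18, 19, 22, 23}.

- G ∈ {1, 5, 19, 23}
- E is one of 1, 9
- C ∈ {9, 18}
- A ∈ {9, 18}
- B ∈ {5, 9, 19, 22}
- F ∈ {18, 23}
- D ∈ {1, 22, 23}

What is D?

A and C share exactly the 2 values {9, 18}; by pigeonhole those values go to them, so strike 9, 18 from B, E, F.
E must be 1 (only option left). Remove 1 from D, G.
F's domain is down to {23}, so F = 23. Remove 23 from D, G.
So D = 22.

22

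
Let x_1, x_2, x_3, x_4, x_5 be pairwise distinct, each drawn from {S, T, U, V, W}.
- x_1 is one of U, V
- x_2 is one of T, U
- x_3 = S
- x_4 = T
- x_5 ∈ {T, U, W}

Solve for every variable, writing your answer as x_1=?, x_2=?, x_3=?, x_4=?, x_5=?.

x_1=V, x_2=U, x_3=S, x_4=T, x_5=W

x_3 has just one choice, so x_3 = S.
x_4 has just one choice, so x_4 = T. Remove T from x_2, x_5.
x_2 has just one choice, so x_2 = U. Strike U from x_1, x_5.
That leaves x_5 = W.
x_1 must be V (only option left).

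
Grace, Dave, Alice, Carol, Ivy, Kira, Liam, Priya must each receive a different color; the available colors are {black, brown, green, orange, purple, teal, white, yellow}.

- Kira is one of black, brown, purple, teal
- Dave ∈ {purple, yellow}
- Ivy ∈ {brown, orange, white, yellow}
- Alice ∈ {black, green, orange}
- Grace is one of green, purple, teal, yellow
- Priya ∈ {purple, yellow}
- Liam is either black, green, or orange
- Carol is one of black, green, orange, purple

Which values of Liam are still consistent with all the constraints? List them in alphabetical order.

The 8 variables together cover exactly {black, brown, green, orange, purple, teal, white, yellow} — 8 values for 8 variables — and white appears only in Ivy's list, so Ivy = white.
Among the 7 still-open variables, brown fits only Kira (and all 7 values in {black, brown, green, orange, purple, teal, yellow} must be used), so Kira = brown.
The 6 still-open variables together cover exactly {black, green, orange, purple, teal, yellow} — 6 values for 6 variables — and teal appears only in Grace's list, so Grace = teal.
The 2 variables Dave and Priya are confined to {purple, yellow}, which locks those values in; drop them from Carol.
No further eliminations apply; Liam can still be any of black, green, orange.

black, green, orange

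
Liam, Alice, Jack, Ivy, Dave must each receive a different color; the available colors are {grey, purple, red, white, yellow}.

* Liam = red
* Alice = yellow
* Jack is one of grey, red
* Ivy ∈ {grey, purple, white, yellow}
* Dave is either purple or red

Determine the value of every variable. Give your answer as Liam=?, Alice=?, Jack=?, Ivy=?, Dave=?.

Liam's domain is down to {red}, so Liam = red. Strike red from Jack, Dave.
Alice must be yellow (only option left). Eliminate yellow elsewhere: Ivy.
Jack's domain is down to {grey}, so Jack = grey. Remove grey from Ivy.
Dave has just one choice, so Dave = purple. Strike purple from Ivy.
Ivy has just one choice, so Ivy = white.

Liam=red, Alice=yellow, Jack=grey, Ivy=white, Dave=purple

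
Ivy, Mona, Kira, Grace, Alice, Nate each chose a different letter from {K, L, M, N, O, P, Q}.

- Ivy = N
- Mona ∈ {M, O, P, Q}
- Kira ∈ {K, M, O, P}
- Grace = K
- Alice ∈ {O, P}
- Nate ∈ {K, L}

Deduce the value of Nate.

Ivy has just one choice, so Ivy = N.
Grace has just one choice, so Grace = K. Remove K from Kira, Nate.
So Nate = L.

L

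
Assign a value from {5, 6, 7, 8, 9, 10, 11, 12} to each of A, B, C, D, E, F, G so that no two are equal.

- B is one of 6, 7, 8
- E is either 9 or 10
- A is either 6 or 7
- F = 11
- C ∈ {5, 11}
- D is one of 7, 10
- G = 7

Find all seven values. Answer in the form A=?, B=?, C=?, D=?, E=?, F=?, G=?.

F's domain is down to {11}, so F = 11. So C can't be 11.
G has just one choice, so G = 7. So A, B, D can't be 7.
A must be 6 (only option left). Strike 6 from B.
That leaves B = 8.
C must be 5 (only option left).
D has just one choice, so D = 10. Eliminate 10 elsewhere: E.
E has just one choice, so E = 9.

A=6, B=8, C=5, D=10, E=9, F=11, G=7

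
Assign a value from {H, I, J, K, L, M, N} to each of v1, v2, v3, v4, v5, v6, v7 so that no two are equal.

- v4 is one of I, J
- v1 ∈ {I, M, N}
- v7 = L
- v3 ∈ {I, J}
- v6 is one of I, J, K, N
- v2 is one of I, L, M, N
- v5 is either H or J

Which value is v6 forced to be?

v7 must be L (only option left). Eliminate L elsewhere: v2.
Among the 6 still-open variables, H fits only v5 (and all 6 values in {H, I, J, K, M, N} must be used), so v5 = H.
Among the 5 still-open variables, K fits only v6 (and all 5 values in {I, J, K, M, N} must be used), so v6 = K.

K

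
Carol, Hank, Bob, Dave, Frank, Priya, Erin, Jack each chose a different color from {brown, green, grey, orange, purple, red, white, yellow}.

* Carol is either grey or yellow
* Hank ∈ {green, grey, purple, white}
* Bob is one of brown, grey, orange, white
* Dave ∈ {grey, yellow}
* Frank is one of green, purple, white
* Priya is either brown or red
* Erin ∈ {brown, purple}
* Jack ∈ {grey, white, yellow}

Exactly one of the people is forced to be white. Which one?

The 8 variables together cover exactly {brown, green, grey, orange, purple, red, white, yellow} — 8 values for 8 variables — and orange appears only in Bob's list, so Bob = orange.
The 7 still-open variables draw from only 7 values {brown, green, grey, purple, red, white, yellow}, so each is used; only Priya can be red, hence Priya = red.
The 6 still-open variables draw from only 6 values {brown, green, grey, purple, white, yellow}, so each is used; only Erin can be brown, hence Erin = brown.
Carol and Dave share exactly the 2 values {grey, yellow}; by pigeonhole those values go to them, so strike grey, yellow from Hank, Jack.
So white goes to Jack.

Jack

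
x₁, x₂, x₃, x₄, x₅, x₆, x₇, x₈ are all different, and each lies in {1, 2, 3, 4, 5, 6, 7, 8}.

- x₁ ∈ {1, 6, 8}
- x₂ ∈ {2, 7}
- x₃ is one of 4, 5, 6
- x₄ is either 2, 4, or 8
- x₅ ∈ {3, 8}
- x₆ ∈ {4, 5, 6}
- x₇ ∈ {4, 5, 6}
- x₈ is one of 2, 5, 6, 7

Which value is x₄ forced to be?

8

The 8 variables draw from only 8 values {1, 2, 3, 4, 5, 6, 7, 8}, so each is used; only x₁ can be 1, hence x₁ = 1.
The 7 still-open variables together cover exactly {2, 3, 4, 5, 6, 7, 8} — 7 values for 7 variables — and 3 appears only in x₅'s list, so x₅ = 3.
The 6 still-open variables together cover exactly {2, 4, 5, 6, 7, 8} — 6 values for 6 variables — and 8 appears only in x₄'s list, so x₄ = 8.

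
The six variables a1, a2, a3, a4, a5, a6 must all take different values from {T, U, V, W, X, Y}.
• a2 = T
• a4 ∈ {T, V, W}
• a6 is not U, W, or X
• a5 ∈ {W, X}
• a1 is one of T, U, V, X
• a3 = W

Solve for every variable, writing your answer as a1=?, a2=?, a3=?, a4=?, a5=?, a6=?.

a1=U, a2=T, a3=W, a4=V, a5=X, a6=Y

a2's domain is down to {T}, so a2 = T. Eliminate T elsewhere: a1, a4, a6.
That leaves a3 = W. Remove W from a4, a5.
a4's domain is down to {V}, so a4 = V. Eliminate V elsewhere: a1, a6.
a5's domain is down to {X}, so a5 = X. So a1 can't be X.
a6 has just one choice, so a6 = Y.
That leaves a1 = U.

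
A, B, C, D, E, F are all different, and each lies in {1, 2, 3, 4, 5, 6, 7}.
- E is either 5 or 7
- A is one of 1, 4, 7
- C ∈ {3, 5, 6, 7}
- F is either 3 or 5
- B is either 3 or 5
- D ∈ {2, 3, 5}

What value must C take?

The 2 variables B and F are confined to {3, 5}, which locks those values in; drop them from C, D, E.
D has just one choice, so D = 2.
E's domain is down to {7}, so E = 7. Eliminate 7 elsewhere: A, C.
So C = 6.

6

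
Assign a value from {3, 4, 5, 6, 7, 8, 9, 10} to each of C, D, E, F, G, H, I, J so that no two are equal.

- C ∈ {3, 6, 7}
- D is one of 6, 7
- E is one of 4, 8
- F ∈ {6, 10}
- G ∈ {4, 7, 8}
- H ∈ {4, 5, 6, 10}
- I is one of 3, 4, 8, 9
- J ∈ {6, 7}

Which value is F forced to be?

The 8 variables draw from only 8 values {3, 4, 5, 6, 7, 8, 9, 10}, so each is used; only H can be 5, hence H = 5.
The 7 still-open variables together cover exactly {3, 4, 6, 7, 8, 9, 10} — 7 values for 7 variables — and 9 appears only in I's list, so I = 9.
The 6 still-open variables together cover exactly {3, 4, 6, 7, 8, 10} — 6 values for 6 variables — and 3 appears only in C's list, so C = 3.
The 5 still-open variables draw from only 5 values {4, 6, 7, 8, 10}, so each is used; only F can be 10, hence F = 10.

10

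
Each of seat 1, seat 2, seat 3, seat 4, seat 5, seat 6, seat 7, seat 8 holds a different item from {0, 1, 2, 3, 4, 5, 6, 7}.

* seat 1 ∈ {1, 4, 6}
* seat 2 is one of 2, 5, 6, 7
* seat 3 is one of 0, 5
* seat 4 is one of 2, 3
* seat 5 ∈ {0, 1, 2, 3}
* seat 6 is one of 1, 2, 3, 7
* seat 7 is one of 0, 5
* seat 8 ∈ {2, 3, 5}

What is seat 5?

Among the 8 variables, 4 fits only seat 1 (and all 8 values in {0, 1, 2, 3, 4, 5, 6, 7} must be used), so seat 1 = 4.
Among the 7 still-open variables, 6 fits only seat 2 (and all 7 values in {0, 1, 2, 3, 5, 6, 7} must be used), so seat 2 = 6.
The 6 still-open variables draw from only 6 values {0, 1, 2, 3, 5, 7}, so each is used; only seat 6 can be 7, hence seat 6 = 7.
The 5 still-open variables together cover exactly {0, 1, 2, 3, 5} — 5 values for 5 variables — and 1 appears only in seat 5's list, so seat 5 = 1.

1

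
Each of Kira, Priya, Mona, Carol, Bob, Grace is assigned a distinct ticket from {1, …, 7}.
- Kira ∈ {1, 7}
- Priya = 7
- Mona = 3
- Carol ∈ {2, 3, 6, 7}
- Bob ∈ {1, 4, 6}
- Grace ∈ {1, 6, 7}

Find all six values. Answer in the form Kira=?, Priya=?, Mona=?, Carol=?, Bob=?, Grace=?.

Kira=1, Priya=7, Mona=3, Carol=2, Bob=4, Grace=6

Priya must be 7 (only option left). Eliminate 7 elsewhere: Kira, Carol, Grace.
Mona's domain is down to {3}, so Mona = 3. So Carol can't be 3.
Kira must be 1 (only option left). Eliminate 1 elsewhere: Bob, Grace.
Grace's domain is down to {6}, so Grace = 6. Eliminate 6 elsewhere: Carol, Bob.
Carol's domain is down to {2}, so Carol = 2.
Bob must be 4 (only option left).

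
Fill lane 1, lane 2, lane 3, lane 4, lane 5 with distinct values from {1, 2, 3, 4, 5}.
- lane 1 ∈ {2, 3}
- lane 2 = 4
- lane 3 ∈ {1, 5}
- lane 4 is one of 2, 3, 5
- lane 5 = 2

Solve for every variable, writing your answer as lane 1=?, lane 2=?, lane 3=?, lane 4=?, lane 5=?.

lane 1=3, lane 2=4, lane 3=1, lane 4=5, lane 5=2

lane 2 must be 4 (only option left).
That leaves lane 5 = 2. Eliminate 2 elsewhere: lane 1, lane 4.
lane 1 must be 3 (only option left). Strike 3 from lane 4.
lane 4's domain is down to {5}, so lane 4 = 5. So lane 3 can't be 5.
lane 3 has just one choice, so lane 3 = 1.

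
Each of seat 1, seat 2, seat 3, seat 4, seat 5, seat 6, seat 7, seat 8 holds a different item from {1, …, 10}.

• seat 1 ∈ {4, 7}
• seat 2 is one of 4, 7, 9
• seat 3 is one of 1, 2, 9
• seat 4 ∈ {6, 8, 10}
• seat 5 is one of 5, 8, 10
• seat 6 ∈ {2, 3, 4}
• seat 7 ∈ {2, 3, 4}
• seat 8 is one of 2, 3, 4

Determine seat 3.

The 3 variables seat 6, seat 7, seat 8 are confined to {2, 3, 4}, which locks those values in; drop them from seat 1, seat 2, seat 3.
seat 1 has just one choice, so seat 1 = 7. Eliminate 7 elsewhere: seat 2.
seat 2 must be 9 (only option left). Remove 9 from seat 3.
So seat 3 = 1.

1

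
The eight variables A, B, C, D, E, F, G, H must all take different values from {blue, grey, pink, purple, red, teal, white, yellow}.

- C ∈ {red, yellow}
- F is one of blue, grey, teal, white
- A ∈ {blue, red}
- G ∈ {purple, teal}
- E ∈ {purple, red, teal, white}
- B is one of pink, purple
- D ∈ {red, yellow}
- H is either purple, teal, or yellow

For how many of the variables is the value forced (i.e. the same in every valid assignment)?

4

Among the 8 variables, grey fits only F (and all 8 values in {blue, grey, pink, purple, red, teal, white, yellow} must be used), so F = grey.
The 7 still-open variables together cover exactly {blue, pink, purple, red, teal, white, yellow} — 7 values for 7 variables — and blue appears only in A's list, so A = blue.
The 6 still-open variables draw from only 6 values {pink, purple, red, teal, white, yellow}, so each is used; only B can be pink, hence B = pink.
The 5 still-open variables together cover exactly {purple, red, teal, white, yellow} — 5 values for 5 variables — and white appears only in E's list, so E = white.
C and D share exactly the 2 values {red, yellow}; by pigeonhole those values go to them, so strike red, yellow from H.
Determined: A=blue, B=pink, E=white, F=grey. The other variables each still have more than one consistent value. That makes 4.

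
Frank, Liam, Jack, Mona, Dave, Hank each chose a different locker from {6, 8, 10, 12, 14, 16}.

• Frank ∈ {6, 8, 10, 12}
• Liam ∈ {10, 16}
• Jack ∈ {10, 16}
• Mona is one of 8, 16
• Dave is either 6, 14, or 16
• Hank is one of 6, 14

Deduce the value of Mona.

8

Among the 6 variables, 12 fits only Frank (and all 6 values in {6, 8, 10, 12, 14, 16} must be used), so Frank = 12.
The 5 still-open variables draw from only 5 values {6, 8, 10, 14, 16}, so each is used; only Mona can be 8, hence Mona = 8.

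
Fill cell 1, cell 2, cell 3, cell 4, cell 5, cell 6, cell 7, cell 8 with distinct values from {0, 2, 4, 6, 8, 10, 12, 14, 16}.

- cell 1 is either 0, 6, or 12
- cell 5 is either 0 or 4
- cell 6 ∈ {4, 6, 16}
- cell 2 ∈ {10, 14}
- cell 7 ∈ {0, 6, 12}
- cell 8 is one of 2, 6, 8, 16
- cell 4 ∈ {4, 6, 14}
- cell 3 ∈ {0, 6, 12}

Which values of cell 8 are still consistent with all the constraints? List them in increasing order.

cell 1, cell 3, cell 7 between them cover only {0, 6, 12} — a naked triple. Remove those values from cell 4, cell 5, cell 6, cell 8.
That leaves cell 5 = 4. Strike 4 from cell 4, cell 6.
cell 6's domain is down to {16}, so cell 6 = 16. Remove 16 from cell 8.
cell 4 has just one choice, so cell 4 = 14. Eliminate 14 elsewhere: cell 2.
cell 2's domain is down to {10}, so cell 2 = 10.
No further eliminations apply; cell 8 can still be any of 2, 8.

2, 8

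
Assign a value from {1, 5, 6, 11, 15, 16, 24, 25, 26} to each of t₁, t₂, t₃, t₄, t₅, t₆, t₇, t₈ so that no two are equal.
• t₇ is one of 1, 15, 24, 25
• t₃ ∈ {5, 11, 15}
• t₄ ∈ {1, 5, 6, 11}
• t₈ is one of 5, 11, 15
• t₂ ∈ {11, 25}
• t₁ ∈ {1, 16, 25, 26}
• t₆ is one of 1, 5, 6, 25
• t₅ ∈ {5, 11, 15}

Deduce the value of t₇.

The 3 variables t₃, t₅, t₈ are confined to {5, 11, 15}, which locks those values in; drop them from t₂, t₄, t₆, t₇.
That leaves t₂ = 25. Eliminate 25 elsewhere: t₁, t₆, t₇.
t₄ and t₆ between them cover only {1, 6} — a naked pair. Remove those values from t₁, t₇.
So t₇ = 24.

24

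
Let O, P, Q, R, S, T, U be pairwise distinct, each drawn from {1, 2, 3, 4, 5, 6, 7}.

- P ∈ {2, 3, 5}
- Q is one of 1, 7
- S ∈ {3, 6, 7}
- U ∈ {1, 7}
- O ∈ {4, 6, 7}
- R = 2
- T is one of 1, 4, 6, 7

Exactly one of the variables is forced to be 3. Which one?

R has just one choice, so R = 2. So P can't be 2.
The 6 still-open variables together cover exactly {1, 3, 4, 5, 6, 7} — 6 values for 6 variables — and 5 appears only in P's list, so P = 5.
Among the 5 still-open variables, 3 fits only S (and all 5 values in {1, 3, 4, 6, 7} must be used), so S = 3.

S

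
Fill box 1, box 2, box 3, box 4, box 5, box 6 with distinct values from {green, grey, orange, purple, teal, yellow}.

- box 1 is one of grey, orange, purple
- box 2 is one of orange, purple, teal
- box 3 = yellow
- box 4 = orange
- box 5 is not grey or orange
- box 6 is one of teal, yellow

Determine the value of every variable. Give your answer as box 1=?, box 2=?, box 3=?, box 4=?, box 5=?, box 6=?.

box 3 has just one choice, so box 3 = yellow. Remove yellow from box 5, box 6.
box 4 must be orange (only option left). Strike orange from box 1, box 2.
box 6's domain is down to {teal}, so box 6 = teal. So box 2, box 5 can't be teal.
That leaves box 2 = purple. Remove purple from box 1, box 5.
That leaves box 5 = green.
box 1 must be grey (only option left).

box 1=grey, box 2=purple, box 3=yellow, box 4=orange, box 5=green, box 6=teal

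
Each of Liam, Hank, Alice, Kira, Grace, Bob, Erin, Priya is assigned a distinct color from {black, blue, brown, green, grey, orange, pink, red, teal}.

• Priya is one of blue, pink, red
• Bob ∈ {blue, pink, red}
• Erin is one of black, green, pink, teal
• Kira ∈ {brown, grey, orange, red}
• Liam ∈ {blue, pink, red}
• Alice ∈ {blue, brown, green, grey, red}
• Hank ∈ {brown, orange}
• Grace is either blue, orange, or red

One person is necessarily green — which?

Liam, Bob, Priya between them cover only {blue, pink, red} — a naked triple. Remove those values from Alice, Kira, Grace, Erin.
That leaves Grace = orange. Eliminate orange elsewhere: Hank, Kira.
Hank has just one choice, so Hank = brown. Remove brown from Alice, Kira.
Kira has just one choice, so Kira = grey. Remove grey from Alice.
So green goes to Alice.

Alice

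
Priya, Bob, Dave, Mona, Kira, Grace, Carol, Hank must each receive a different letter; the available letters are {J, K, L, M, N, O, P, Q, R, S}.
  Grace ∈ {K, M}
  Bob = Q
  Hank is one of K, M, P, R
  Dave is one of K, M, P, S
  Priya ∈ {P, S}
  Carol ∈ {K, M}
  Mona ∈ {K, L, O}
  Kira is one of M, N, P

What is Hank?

Bob must be Q (only option left).
Grace and Carol between them cover only {K, M} — a naked pair. Remove those values from Dave, Mona, Kira, Hank.
The 2 variables Priya and Dave are confined to {P, S}, which locks those values in; drop them from Kira, Hank.
So Hank = R.

R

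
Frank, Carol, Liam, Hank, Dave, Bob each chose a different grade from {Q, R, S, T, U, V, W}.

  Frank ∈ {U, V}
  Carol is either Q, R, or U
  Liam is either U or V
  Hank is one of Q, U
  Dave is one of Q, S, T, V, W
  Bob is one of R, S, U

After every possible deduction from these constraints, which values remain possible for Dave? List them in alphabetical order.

T, W

Frank and Liam share exactly the 2 values {U, V}; by pigeonhole those values go to them, so strike U, V from Carol, Hank, Dave, Bob.
That leaves Hank = Q. Remove Q from Carol, Dave.
That leaves Carol = R. Strike R from Bob.
That leaves Bob = S. Remove S from Dave.
No further eliminations apply; Dave can still be any of T, W.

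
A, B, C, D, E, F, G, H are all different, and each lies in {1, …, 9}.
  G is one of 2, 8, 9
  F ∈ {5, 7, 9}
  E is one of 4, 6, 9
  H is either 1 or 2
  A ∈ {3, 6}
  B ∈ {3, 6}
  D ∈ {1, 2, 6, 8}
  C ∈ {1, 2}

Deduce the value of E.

4

A and B share exactly the 2 values {3, 6}; by pigeonhole those values go to them, so strike 3, 6 from D, E.
The 2 variables C and H are confined to {1, 2}, which locks those values in; drop them from D, G.
D's domain is down to {8}, so D = 8. Eliminate 8 elsewhere: G.
G must be 9 (only option left). Eliminate 9 elsewhere: E, F.
So E = 4.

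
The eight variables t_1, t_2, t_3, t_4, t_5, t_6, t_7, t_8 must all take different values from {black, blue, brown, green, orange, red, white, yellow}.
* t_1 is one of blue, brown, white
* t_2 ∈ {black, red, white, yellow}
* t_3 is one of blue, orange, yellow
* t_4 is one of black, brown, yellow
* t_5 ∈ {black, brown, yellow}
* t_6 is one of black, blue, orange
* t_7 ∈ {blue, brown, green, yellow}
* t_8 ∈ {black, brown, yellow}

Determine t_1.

The 8 variables draw from only 8 values {black, blue, brown, green, orange, red, white, yellow}, so each is used; only t_7 can be green, hence t_7 = green.
The 7 still-open variables together cover exactly {black, blue, brown, orange, red, white, yellow} — 7 values for 7 variables — and red appears only in t_2's list, so t_2 = red.
Among the 6 still-open variables, white fits only t_1 (and all 6 values in {black, blue, brown, orange, white, yellow} must be used), so t_1 = white.

white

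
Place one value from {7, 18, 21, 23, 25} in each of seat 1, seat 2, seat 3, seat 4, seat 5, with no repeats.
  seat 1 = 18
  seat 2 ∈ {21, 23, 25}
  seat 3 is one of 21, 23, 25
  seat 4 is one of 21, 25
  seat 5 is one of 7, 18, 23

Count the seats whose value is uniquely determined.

2

seat 1 has just one choice, so seat 1 = 18. So seat 5 can't be 18.
The 4 still-open variables draw from only 4 values {7, 21, 23, 25}, so each is used; only seat 5 can be 7, hence seat 5 = 7.
Determined: seat 1=18, seat 5=7. The other seats each still have more than one consistent value. That makes 2.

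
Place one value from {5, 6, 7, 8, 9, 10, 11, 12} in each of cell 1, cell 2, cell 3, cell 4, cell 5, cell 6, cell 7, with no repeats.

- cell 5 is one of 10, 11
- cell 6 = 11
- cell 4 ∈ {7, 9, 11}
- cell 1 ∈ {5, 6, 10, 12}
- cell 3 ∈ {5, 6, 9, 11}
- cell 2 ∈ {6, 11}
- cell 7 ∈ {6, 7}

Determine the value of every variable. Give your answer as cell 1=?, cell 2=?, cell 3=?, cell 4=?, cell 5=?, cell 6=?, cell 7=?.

cell 1=12, cell 2=6, cell 3=5, cell 4=9, cell 5=10, cell 6=11, cell 7=7

cell 6 must be 11 (only option left). Eliminate 11 elsewhere: cell 2, cell 3, cell 4, cell 5.
That leaves cell 2 = 6. Remove 6 from cell 1, cell 3, cell 7.
cell 5 has just one choice, so cell 5 = 10. So cell 1 can't be 10.
cell 7 must be 7 (only option left). Remove 7 from cell 4.
cell 4's domain is down to {9}, so cell 4 = 9. Remove 9 from cell 3.
cell 3 has just one choice, so cell 3 = 5. Remove 5 from cell 1.
cell 1 has just one choice, so cell 1 = 12.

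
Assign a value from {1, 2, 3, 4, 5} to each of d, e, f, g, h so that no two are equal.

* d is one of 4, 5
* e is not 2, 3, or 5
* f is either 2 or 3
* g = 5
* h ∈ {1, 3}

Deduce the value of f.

2

g's domain is down to {5}, so g = 5. Remove 5 from d.
d's domain is down to {4}, so d = 4. Strike 4 from e.
e has just one choice, so e = 1. Strike 1 from h.
h has just one choice, so h = 3. Eliminate 3 elsewhere: f.
So f = 2.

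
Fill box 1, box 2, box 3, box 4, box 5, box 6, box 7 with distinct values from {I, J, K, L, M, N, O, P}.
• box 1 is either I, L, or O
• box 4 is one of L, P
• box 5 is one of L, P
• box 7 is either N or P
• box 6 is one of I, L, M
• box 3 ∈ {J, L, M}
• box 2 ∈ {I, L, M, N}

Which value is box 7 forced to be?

N

The 7 variables draw from only 7 values {I, J, L, M, N, O, P}, so each is used; only box 3 can be J, hence box 3 = J.
Among the 6 still-open variables, O fits only box 1 (and all 6 values in {I, L, M, N, O, P} must be used), so box 1 = O.
box 4 and box 5 between them cover only {L, P} — a naked pair. Remove those values from box 2, box 6, box 7.
So box 7 = N.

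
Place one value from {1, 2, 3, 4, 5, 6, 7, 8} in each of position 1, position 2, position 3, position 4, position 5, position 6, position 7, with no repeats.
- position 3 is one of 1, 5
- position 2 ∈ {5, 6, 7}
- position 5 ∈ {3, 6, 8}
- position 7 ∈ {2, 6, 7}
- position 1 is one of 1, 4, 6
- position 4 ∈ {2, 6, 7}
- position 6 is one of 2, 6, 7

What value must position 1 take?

4

position 4, position 6, position 7 between them cover only {2, 6, 7} — a naked triple. Remove those values from position 1, position 2, position 5.
position 2 has just one choice, so position 2 = 5. So position 3 can't be 5.
position 3 has just one choice, so position 3 = 1. So position 1 can't be 1.
So position 1 = 4.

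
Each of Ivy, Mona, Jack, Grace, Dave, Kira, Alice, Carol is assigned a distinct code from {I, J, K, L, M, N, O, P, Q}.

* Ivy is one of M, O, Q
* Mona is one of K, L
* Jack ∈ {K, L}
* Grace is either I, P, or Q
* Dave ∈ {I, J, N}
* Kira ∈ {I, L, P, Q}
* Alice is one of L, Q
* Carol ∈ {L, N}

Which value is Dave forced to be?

J

The 2 variables Mona and Jack are confined to {K, L}, which locks those values in; drop them from Kira, Alice, Carol.
That leaves Alice = Q. Remove Q from Ivy, Grace, Kira.
That leaves Carol = N. So Dave can't be N.
Grace and Kira share exactly the 2 values {I, P}; by pigeonhole those values go to them, so strike I, P from Dave.
So Dave = J.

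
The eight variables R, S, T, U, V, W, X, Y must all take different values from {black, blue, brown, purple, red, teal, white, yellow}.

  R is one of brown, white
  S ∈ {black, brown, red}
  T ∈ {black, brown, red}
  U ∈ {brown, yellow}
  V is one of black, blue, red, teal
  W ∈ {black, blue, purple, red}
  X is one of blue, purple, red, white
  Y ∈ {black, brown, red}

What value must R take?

The 8 variables together cover exactly {black, blue, brown, purple, red, teal, white, yellow} — 8 values for 8 variables — and teal appears only in V's list, so V = teal.
The 7 still-open variables together cover exactly {black, blue, brown, purple, red, white, yellow} — 7 values for 7 variables — and yellow appears only in U's list, so U = yellow.
The 3 variables S, T, Y are confined to {black, brown, red}, which locks those values in; drop them from R, W, X.
So R = white.

white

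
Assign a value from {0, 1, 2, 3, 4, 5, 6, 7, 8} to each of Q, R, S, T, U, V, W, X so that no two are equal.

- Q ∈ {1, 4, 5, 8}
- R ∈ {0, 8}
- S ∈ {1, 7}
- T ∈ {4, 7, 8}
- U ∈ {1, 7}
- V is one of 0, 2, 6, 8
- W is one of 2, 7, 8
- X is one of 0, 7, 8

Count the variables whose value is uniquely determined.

The 8 variables draw from only 8 values {0, 1, 2, 4, 5, 6, 7, 8}, so each is used; only Q can be 5, hence Q = 5.
Among the 7 still-open variables, 4 fits only T (and all 7 values in {0, 1, 2, 4, 6, 7, 8} must be used), so T = 4.
The 6 still-open variables together cover exactly {0, 1, 2, 6, 7, 8} — 6 values for 6 variables — and 6 appears only in V's list, so V = 6.
The 5 still-open variables draw from only 5 values {0, 1, 2, 7, 8}, so each is used; only W can be 2, hence W = 2.
S and U between them cover only {1, 7} — a naked pair. Remove those values from X.
Determined: Q=5, T=4, V=6, W=2. The other variables each still have more than one consistent value. That makes 4.

4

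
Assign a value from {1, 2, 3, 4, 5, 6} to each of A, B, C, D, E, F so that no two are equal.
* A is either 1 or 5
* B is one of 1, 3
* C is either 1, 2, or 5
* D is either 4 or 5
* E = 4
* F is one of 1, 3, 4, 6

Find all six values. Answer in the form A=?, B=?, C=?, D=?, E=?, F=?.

E must be 4 (only option left). So D, F can't be 4.
D has just one choice, so D = 5. Strike 5 from A, C.
A must be 1 (only option left). Strike 1 from B, C, F.
That leaves B = 3. Eliminate 3 elsewhere: F.
C's domain is down to {2}, so C = 2.
F has just one choice, so F = 6.

A=1, B=3, C=2, D=5, E=4, F=6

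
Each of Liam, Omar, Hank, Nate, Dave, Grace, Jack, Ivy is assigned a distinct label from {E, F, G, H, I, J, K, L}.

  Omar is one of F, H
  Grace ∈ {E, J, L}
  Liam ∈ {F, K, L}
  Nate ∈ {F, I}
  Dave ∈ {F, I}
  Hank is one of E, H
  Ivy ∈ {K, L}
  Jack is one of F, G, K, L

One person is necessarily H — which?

Omar

The 8 variables draw from only 8 values {E, F, G, H, I, J, K, L}, so each is used; only Jack can be G, hence Jack = G.
Among the 7 still-open variables, J fits only Grace (and all 7 values in {E, F, H, I, J, K, L} must be used), so Grace = J.
The 6 still-open variables draw from only 6 values {E, F, H, I, K, L}, so each is used; only Hank can be E, hence Hank = E.
The 5 still-open variables together cover exactly {F, H, I, K, L} — 5 values for 5 variables — and H appears only in Omar's list, so Omar = H.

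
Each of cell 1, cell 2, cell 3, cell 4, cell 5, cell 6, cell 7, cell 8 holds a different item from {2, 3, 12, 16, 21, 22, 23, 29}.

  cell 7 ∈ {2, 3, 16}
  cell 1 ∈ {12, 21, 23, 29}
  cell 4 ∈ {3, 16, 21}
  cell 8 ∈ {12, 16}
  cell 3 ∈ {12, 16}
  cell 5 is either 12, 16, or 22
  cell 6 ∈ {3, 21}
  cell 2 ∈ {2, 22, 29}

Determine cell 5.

Among the 8 variables, 23 fits only cell 1 (and all 8 values in {2, 3, 12, 16, 21, 22, 23, 29} must be used), so cell 1 = 23.
The 7 still-open variables draw from only 7 values {2, 3, 12, 16, 21, 22, 29}, so each is used; only cell 2 can be 29, hence cell 2 = 29.
The 6 still-open variables together cover exactly {2, 3, 12, 16, 21, 22} — 6 values for 6 variables — and 2 appears only in cell 7's list, so cell 7 = 2.
The 5 still-open variables together cover exactly {3, 12, 16, 21, 22} — 5 values for 5 variables — and 22 appears only in cell 5's list, so cell 5 = 22.

22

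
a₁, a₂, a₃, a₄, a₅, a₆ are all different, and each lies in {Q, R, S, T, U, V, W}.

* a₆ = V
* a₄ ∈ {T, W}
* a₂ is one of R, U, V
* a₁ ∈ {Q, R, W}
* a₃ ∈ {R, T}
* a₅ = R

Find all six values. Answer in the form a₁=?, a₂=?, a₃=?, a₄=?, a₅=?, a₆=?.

a₁=Q, a₂=U, a₃=T, a₄=W, a₅=R, a₆=V

a₅'s domain is down to {R}, so a₅ = R. So a₁, a₂, a₃ can't be R.
a₆'s domain is down to {V}, so a₆ = V. Strike V from a₂.
That leaves a₂ = U.
That leaves a₃ = T. Eliminate T elsewhere: a₄.
a₄ must be W (only option left). Eliminate W elsewhere: a₁.
That leaves a₁ = Q.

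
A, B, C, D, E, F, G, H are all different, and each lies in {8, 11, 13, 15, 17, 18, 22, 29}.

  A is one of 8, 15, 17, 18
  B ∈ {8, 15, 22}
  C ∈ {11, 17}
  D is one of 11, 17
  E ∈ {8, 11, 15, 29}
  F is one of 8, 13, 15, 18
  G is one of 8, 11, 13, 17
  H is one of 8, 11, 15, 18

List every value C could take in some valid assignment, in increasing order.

Among the 8 variables, 22 fits only B (and all 8 values in {8, 11, 13, 15, 17, 18, 22, 29} must be used), so B = 22.
The 7 still-open variables draw from only 7 values {8, 11, 13, 15, 17, 18, 29}, so each is used; only E can be 29, hence E = 29.
The 2 variables C and D are confined to {11, 17}, which locks those values in; drop them from A, G, H.
No further eliminations apply; C can still be any of 11, 17.

11, 17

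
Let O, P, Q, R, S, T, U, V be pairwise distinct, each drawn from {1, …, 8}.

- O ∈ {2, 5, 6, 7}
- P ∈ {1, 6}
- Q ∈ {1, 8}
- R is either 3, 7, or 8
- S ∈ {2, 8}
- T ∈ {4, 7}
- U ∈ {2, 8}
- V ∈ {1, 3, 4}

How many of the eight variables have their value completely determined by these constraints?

3

The 8 variables draw from only 8 values {1, 2, 3, 4, 5, 6, 7, 8}, so each is used; only O can be 5, hence O = 5.
The 7 still-open variables together cover exactly {1, 2, 3, 4, 6, 7, 8} — 7 values for 7 variables — and 6 appears only in P's list, so P = 6.
S and U share exactly the 2 values {2, 8}; by pigeonhole those values go to them, so strike 2, 8 from Q, R.
Q must be 1 (only option left). Eliminate 1 elsewhere: V.
Determined: O=5, P=6, Q=1. The other variables each still have more than one consistent value. That makes 3.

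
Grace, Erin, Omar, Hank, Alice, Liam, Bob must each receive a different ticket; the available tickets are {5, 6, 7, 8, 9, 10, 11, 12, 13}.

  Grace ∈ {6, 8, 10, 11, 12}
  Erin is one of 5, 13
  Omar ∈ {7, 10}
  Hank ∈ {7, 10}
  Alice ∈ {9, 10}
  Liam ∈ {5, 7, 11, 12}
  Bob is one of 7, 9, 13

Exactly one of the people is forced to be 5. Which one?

Erin

Omar and Hank share exactly the 2 values {7, 10}; by pigeonhole those values go to them, so strike 7, 10 from Grace, Alice, Liam, Bob.
That leaves Alice = 9. Eliminate 9 elsewhere: Bob.
Bob has just one choice, so Bob = 13. Eliminate 13 elsewhere: Erin.
So 5 goes to Erin.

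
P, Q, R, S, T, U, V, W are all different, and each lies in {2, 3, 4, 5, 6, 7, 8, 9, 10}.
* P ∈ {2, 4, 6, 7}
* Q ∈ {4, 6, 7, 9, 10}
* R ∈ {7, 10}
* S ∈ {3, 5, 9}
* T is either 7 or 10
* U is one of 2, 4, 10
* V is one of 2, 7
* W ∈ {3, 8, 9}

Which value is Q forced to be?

9

R and T share exactly the 2 values {7, 10}; by pigeonhole those values go to them, so strike 7, 10 from P, Q, U, V.
V must be 2 (only option left). Strike 2 from P, U.
U's domain is down to {4}, so U = 4. Strike 4 from P, Q.
That leaves P = 6. So Q can't be 6.
So Q = 9.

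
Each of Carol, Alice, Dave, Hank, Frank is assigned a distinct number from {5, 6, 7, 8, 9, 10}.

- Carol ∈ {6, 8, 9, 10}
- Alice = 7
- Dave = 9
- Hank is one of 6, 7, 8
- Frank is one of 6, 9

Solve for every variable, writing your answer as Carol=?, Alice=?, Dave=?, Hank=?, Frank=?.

Carol=10, Alice=7, Dave=9, Hank=8, Frank=6

Alice's domain is down to {7}, so Alice = 7. So Hank can't be 7.
Dave must be 9 (only option left). Remove 9 from Carol, Frank.
Frank's domain is down to {6}, so Frank = 6. Strike 6 from Carol, Hank.
Hank's domain is down to {8}, so Hank = 8. So Carol can't be 8.
That leaves Carol = 10.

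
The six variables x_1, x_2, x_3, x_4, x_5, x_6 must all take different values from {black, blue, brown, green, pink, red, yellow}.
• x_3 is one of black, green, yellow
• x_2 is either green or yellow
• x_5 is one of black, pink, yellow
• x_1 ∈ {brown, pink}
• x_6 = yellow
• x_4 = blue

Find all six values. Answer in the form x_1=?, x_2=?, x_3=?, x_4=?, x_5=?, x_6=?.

x_1=brown, x_2=green, x_3=black, x_4=blue, x_5=pink, x_6=yellow

x_4 must be blue (only option left).
x_6 must be yellow (only option left). Eliminate yellow elsewhere: x_2, x_3, x_5.
That leaves x_2 = green. So x_3 can't be green.
x_3 has just one choice, so x_3 = black. Remove black from x_5.
x_5's domain is down to {pink}, so x_5 = pink. So x_1 can't be pink.
x_1 has just one choice, so x_1 = brown.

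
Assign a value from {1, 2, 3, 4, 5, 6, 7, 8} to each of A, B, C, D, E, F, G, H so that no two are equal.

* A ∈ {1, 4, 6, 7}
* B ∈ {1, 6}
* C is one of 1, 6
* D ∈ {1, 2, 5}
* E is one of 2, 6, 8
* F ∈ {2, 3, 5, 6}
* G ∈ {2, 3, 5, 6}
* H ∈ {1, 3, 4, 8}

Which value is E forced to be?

8

The 8 variables draw from only 8 values {1, 2, 3, 4, 5, 6, 7, 8}, so each is used; only A can be 7, hence A = 7.
Among the 7 still-open variables, 4 fits only H (and all 7 values in {1, 2, 3, 4, 5, 6, 8} must be used), so H = 4.
Among the 6 still-open variables, 8 fits only E (and all 6 values in {1, 2, 3, 5, 6, 8} must be used), so E = 8.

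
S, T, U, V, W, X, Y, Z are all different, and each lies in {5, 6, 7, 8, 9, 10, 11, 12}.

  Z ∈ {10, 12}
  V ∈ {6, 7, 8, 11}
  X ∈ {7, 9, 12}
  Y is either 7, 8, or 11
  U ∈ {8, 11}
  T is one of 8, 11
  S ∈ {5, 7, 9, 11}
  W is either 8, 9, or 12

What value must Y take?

Among the 8 variables, 5 fits only S (and all 8 values in {5, 6, 7, 8, 9, 10, 11, 12} must be used), so S = 5.
The 7 still-open variables draw from only 7 values {6, 7, 8, 9, 10, 11, 12}, so each is used; only V can be 6, hence V = 6.
The 6 still-open variables draw from only 6 values {7, 8, 9, 10, 11, 12}, so each is used; only Z can be 10, hence Z = 10.
T and U share exactly the 2 values {8, 11}; by pigeonhole those values go to them, so strike 8, 11 from W, Y.
So Y = 7.

7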